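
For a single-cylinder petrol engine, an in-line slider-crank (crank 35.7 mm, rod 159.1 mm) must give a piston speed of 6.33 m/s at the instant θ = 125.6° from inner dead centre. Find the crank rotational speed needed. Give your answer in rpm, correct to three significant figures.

For an in-line slider-crank, |v_piston| = rω|sinθ|·[1 + r cosθ/√(L² − r² sin²θ)].
With r = 0.0357 m, L = 0.1591 m, θ = 125.6°: the bracketed kinematic factor |dx/dθ| = 0.025171 m.
ω = v/|dx/dθ| = 6.33/0.025171 = 251.48 rad/s.
N = 60ω/(2π) = 2401.4 rpm.

2400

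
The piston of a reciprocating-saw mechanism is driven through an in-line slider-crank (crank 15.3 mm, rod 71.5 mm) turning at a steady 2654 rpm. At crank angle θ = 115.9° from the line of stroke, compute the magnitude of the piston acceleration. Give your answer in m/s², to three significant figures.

674

ω = 2π·2654/60 = 277.9 rad/s
x(θ) = r cosθ + √(L² − r² sin²θ); with ω constant, a = ω²·d²x/dθ².
d²x/dθ² = −r cosθ − r²(cos2θ)/√u − r⁴ sin²2θ/(4u^{3/2}),  u = L² − r² sin²θ = 0.00492282 m².
Substituting r = 0.0153 m, L = 0.0715 m, θ = 115.9°: d²x/dθ² = +0.0087218 m.
a = ω²·d²x/dθ² = (277.9)²·(+0.0087218) = +673.7 m/s²;  |a| = 673.7 m/s².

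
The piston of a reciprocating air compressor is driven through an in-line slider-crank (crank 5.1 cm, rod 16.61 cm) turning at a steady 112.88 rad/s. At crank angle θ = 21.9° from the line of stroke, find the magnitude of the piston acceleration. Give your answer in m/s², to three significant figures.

ω = 112.9 rad/s
x(θ) = r cosθ + √(L² − r² sin²θ); with ω constant, a = ω²·d²x/dθ².
d²x/dθ² = −r cosθ − r²(cos2θ)/√u − r⁴ sin²2θ/(4u^{3/2}),  u = L² − r² sin²θ = 0.0272274 m².
Substituting r = 0.051 m, L = 0.1661 m, θ = 21.9°: d²x/dθ² = -0.058877 m.
a = ω²·d²x/dθ² = (112.9)²·(-0.058877) = -750.21 m/s²;  |a| = 750.21 m/s².

750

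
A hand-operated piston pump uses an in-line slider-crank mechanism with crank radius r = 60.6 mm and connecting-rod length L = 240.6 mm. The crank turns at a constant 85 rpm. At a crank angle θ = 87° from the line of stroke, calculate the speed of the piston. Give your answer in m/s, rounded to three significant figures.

ω = 2π·85/60 = 8.901 rad/s
For an in-line slider-crank, x = r cosθ + √(L² − r² sin²θ), so v = −rω sinθ·[1 + r cosθ/√(L² − r² sin²θ)].
With r = 0.0606 m, L = 0.2406 m, θ = 87°: √(L² − r² sin²θ) = 0.23286 m.
v = −0.0606·8.901·0.99863·[1 + 0.0606·0.05234/0.23286] = -0.54601 m/s.
|v| = 0.54601 m/s.

0.546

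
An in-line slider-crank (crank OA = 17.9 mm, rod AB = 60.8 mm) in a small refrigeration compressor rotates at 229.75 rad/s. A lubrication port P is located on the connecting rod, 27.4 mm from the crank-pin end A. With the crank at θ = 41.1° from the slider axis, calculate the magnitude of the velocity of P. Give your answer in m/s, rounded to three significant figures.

ω = 229.8 rad/s.  Crank-pin speed |V_A| = rω = 4.1125 m/s, perpendicular to OA.
Rod angle: sinφ = −(r/L) sinθ ⇒ φ = -11.159°; ω_rod = −rω cosθ/√(L²−r²sin²θ) = -51.953 rad/s.
V_P = V_A + ω_rod × AP, with AP = 0.0274 m along the rod.
Components: V_Px = −rω sinθ − a·ω_rod·sinφ = -2.979 m/s;  V_Py = rω cosθ + a·ω_rod·cosφ = +1.7024 m/s.
|V_P| = √(V_Px² + V_Py²) = 3.4311 m/s.

3.43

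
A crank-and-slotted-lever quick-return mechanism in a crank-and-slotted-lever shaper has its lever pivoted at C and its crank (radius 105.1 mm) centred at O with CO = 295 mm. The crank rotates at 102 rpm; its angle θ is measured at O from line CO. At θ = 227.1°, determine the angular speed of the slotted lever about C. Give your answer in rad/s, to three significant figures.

ω = 10.68 rad/s (from 102 rpm).
Crank pin A relative to C: A = (d + r cosθ, r sinθ); lever angle φ = atan2(r sinθ, d + r cosθ).
Differentiating tanφ: φ̇ = rω(d cosθ + r)/(d² + r² + 2dr cosθ).
d² + r² + 2dr cosθ = |CA|² = 0.0558602 m²;  d cosθ + r = -0.095713 m.
|ω_lever| = |0.1051·10.68·-0.095713| / 0.0558602 = 1.9235 rad/s.

1.92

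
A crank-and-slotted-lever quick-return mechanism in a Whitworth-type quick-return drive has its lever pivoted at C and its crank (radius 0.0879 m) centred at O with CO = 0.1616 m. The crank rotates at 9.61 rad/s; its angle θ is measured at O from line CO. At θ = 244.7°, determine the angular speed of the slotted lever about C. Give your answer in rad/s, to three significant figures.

ω = 9.61 rad/s
Crank pin A relative to C: A = (d + r cosθ, r sinθ); lever angle φ = atan2(r sinθ, d + r cosθ).
Differentiating tanφ: φ̇ = rω(d cosθ + r)/(d² + r² + 2dr cosθ).
d² + r² + 2dr cosθ = |CA|² = 0.0217 m²;  d cosθ + r = +0.018839 m.
|ω_lever| = |0.0879·9.61·+0.018839| / 0.0217 = 0.73335 rad/s.

0.733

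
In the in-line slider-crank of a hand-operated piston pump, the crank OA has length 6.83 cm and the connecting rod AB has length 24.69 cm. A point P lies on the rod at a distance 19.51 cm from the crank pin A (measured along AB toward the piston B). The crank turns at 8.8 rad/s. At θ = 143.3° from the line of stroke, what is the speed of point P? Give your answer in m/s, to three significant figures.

ω = 8.8 rad/s.  Crank-pin speed |V_A| = rω = 0.60104 m/s, perpendicular to OA.
Rod angle: sinφ = −(r/L) sinθ ⇒ φ = -9.516°; ω_rod = −rω cosθ/√(L²−r²sin²θ) = +1.979 rad/s.
V_P = V_A + ω_rod × AP, with AP = 0.1951 m along the rod.
Components: V_Px = −rω sinθ − a·ω_rod·sinφ = -0.29536 m/s;  V_Py = rω cosθ + a·ω_rod·cosφ = -0.1011 m/s.
|V_P| = √(V_Px² + V_Py²) = 0.31219 m/s.

0.312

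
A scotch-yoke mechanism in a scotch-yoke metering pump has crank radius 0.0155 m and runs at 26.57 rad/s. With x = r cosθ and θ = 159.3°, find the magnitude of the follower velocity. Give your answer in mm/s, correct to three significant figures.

ω = 26.57 rad/s
x = r cosθ ⇒ ẋ = −rω sinθ.
|v| = rω|sinθ| = 0.0155·26.57·|sin 159.3°| = 0.14557 m/s = 145.57 mm/s.

146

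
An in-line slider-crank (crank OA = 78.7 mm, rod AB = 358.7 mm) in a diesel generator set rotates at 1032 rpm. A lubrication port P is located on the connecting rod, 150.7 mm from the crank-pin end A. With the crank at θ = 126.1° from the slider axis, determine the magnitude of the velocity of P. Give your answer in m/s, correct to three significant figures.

7.11

ω = 108.1 rad/s.  Crank-pin speed |V_A| = rω = 8.5052 m/s, perpendicular to OA.
Rod angle: sinφ = −(r/L) sinθ ⇒ φ = -10.211°; ω_rod = −rω cosθ/√(L²−r²sin²θ) = +14.195 rad/s.
V_P = V_A + ω_rod × AP, with AP = 0.1507 m along the rod.
Components: V_Px = −rω sinθ − a·ω_rod·sinφ = -6.4929 m/s;  V_Py = rω cosθ + a·ω_rod·cosφ = -2.9059 m/s.
|V_P| = √(V_Px² + V_Py²) = 7.1135 m/s.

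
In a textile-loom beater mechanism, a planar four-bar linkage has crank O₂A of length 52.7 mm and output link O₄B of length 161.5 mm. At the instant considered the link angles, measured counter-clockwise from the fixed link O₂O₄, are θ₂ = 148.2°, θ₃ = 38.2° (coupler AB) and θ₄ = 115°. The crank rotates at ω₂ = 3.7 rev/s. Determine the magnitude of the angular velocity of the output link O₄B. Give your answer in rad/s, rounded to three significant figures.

ω₂ = 23.25 rad/s (from 3.7 rev/s).
Differentiating the loop-closure r₂e^{iθ₂}+r₃e^{iθ₃}=r₁+r₄e^{iθ₄} gives r₂ω₂e^{iθ₂}+r₃ω₃e^{iθ₃}=r₄ω₄e^{iθ₄}.
Eliminating the other unknown: ω₄ = r₂ω₂ sin(θ₂−θ₃) / [r₄ sin(θ₄−θ₃)].
Numerator sine = +0.93969; denominator sine = +0.97358.
Result = 0.0527·23.25·(+0.93969) / (0.1615·(+0.97358)) = +7.3221 rad/s; magnitude 7.3221 rad/s.

7.32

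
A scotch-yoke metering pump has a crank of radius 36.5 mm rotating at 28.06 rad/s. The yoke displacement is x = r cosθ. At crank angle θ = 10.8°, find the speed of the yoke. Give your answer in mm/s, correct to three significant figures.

192

ω = 28.06 rad/s
x = r cosθ ⇒ ẋ = −rω sinθ.
|v| = rω|sinθ| = 0.0365·28.06·|sin 10.8°| = 0.19191 m/s = 191.91 mm/s.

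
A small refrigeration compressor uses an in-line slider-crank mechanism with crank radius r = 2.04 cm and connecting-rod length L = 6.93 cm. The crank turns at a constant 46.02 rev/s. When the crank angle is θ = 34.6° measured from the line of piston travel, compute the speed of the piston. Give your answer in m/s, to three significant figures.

4.17

ω = 2π·46 = 289.2 rad/s
For an in-line slider-crank, x = r cosθ + √(L² − r² sin²θ), so v = −rω sinθ·[1 + r cosθ/√(L² − r² sin²θ)].
With r = 0.0204 m, L = 0.0693 m, θ = 34.6°: √(L² − r² sin²θ) = 0.068325 m.
v = −0.0204·289.2·0.56784·[1 + 0.0204·0.82314/0.068325] = -4.1727 m/s.
|v| = 4.1727 m/s.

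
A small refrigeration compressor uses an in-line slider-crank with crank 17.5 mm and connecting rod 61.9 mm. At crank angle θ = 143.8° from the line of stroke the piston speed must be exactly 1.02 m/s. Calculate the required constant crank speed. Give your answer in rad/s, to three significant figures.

128

For an in-line slider-crank, |v_piston| = rω|sinθ|·[1 + r cosθ/√(L² − r² sin²θ)].
With r = 0.0175 m, L = 0.0619 m, θ = 143.8°: the bracketed kinematic factor |dx/dθ| = 0.0079441 m.
ω = v/|dx/dθ| = 1.02/0.0079441 = 128.4 rad/s.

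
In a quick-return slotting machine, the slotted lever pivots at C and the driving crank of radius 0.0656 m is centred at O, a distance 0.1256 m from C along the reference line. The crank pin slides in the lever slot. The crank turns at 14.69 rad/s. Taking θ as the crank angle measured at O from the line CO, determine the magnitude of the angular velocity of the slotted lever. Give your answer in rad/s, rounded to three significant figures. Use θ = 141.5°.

ω = 14.69 rad/s
Crank pin A relative to C: A = (d + r cosθ, r sinθ); lever angle φ = atan2(r sinθ, d + r cosθ).
Differentiating tanφ: φ̇ = rω(d cosθ + r)/(d² + r² + 2dr cosθ).
d² + r² + 2dr cosθ = |CA|² = 0.00718234 m²;  d cosθ + r = -0.032696 m.
|ω_lever| = |0.0656·14.69·-0.032696| / 0.00718234 = 4.3868 rad/s.

4.39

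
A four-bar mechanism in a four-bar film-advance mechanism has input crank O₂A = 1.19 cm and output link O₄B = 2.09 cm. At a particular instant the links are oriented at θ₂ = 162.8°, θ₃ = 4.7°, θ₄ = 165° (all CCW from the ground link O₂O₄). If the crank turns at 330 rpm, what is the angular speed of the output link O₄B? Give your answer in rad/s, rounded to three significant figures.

ω₂ = 34.56 rad/s (from 330 rpm).
Differentiating the loop-closure r₂e^{iθ₂}+r₃e^{iθ₃}=r₁+r₄e^{iθ₄} gives r₂ω₂e^{iθ₂}+r₃ω₃e^{iθ₃}=r₄ω₄e^{iθ₄}.
Eliminating the other unknown: ω₄ = r₂ω₂ sin(θ₂−θ₃) / [r₄ sin(θ₄−θ₃)].
Numerator sine = +0.37299; denominator sine = +0.33710.
Result = 0.0119·34.56·(+0.37299) / (0.0209·(+0.33710)) = +21.771 rad/s; magnitude 21.771 rad/s.

21.8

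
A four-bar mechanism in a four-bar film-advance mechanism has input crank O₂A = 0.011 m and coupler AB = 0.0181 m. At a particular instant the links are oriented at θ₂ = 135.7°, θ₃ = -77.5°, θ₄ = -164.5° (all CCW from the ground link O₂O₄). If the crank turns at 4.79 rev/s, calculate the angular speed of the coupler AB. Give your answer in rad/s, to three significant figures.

15.8

ω₂ = 30.1 rad/s (from 4.79 rev/s).
Differentiating the loop-closure r₂e^{iθ₂}+r₃e^{iθ₃}=r₁+r₄e^{iθ₄} gives r₂ω₂e^{iθ₂}+r₃ω₃e^{iθ₃}=r₄ω₄e^{iθ₄}.
Eliminating the other unknown: ω₃ = r₂ω₂ sin(θ₄−θ₂) / [r₃ sin(θ₃−θ₄)].
Numerator sine = +0.86427; denominator sine = +0.99863.
Result = 0.011·30.1·(+0.86427) / (0.0181·(+0.99863)) = +15.83 rad/s; magnitude 15.83 rad/s.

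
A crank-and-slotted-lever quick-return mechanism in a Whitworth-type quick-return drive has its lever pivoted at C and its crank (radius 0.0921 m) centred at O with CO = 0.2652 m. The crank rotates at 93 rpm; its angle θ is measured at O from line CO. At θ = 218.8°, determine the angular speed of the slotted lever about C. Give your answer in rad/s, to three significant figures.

ω = 9.739 rad/s (from 93 rpm).
Crank pin A relative to C: A = (d + r cosθ, r sinθ); lever angle φ = atan2(r sinθ, d + r cosθ).
Differentiating tanφ: φ̇ = rω(d cosθ + r)/(d² + r² + 2dr cosθ).
d² + r² + 2dr cosθ = |CA|² = 0.0407429 m²;  d cosθ + r = -0.11458 m.
|ω_lever| = |0.0921·9.739·-0.11458| / 0.0407429 = 2.5225 rad/s.

2.52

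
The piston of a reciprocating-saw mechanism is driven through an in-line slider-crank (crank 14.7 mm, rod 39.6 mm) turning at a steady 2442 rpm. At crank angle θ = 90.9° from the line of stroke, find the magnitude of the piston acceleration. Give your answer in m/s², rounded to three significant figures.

399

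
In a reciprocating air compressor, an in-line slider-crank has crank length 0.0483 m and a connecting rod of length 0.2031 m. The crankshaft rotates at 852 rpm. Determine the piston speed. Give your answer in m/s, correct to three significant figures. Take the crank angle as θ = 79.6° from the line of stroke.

ω = 2π·852/60 = 89.22 rad/s
For an in-line slider-crank, x = r cosθ + √(L² − r² sin²θ), so v = −rω sinθ·[1 + r cosθ/√(L² − r² sin²θ)].
With r = 0.0483 m, L = 0.2031 m, θ = 79.6°: √(L² − r² sin²θ) = 0.19747 m.
v = −0.0483·89.22·0.98357·[1 + 0.0483·0.18052/0.19747] = -4.4257 m/s.
|v| = 4.4257 m/s.

4.43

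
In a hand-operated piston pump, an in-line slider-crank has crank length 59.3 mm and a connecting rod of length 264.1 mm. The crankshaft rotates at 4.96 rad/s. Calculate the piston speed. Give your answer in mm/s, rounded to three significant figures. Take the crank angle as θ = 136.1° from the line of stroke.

171

ω = 4.96 rad/s
For an in-line slider-crank, x = r cosθ + √(L² − r² sin²θ), so v = −rω sinθ·[1 + r cosθ/√(L² − r² sin²θ)].
With r = 0.0593 m, L = 0.2641 m, θ = 136.1°: √(L² − r² sin²θ) = 0.26088 m.
v = −0.0593·4.96·0.69340·[1 + 0.0593·-0.72055/0.26088] = -0.17054 m/s.
|v| = 0.17054 m/s = 170.54 mm/s.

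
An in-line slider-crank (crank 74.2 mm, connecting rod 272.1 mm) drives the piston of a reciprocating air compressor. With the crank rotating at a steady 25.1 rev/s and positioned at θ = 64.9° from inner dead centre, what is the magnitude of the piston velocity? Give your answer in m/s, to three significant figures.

ω = 2π·25.1 = 157.7 rad/s
For an in-line slider-crank, x = r cosθ + √(L² − r² sin²θ), so v = −rω sinθ·[1 + r cosθ/√(L² − r² sin²θ)].
With r = 0.0742 m, L = 0.2721 m, θ = 64.9°: √(L² − r² sin²θ) = 0.26367 m.
v = −0.0742·157.7·0.90557·[1 + 0.0742·0.42420/0.26367] = -11.862 m/s.
|v| = 11.862 m/s.

11.9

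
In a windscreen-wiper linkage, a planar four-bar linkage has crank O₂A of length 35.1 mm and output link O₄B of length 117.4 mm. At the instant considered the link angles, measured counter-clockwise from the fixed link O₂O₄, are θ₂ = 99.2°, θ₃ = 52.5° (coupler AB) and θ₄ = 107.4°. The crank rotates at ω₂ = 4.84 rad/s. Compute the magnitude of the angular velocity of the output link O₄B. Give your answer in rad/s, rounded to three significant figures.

1.29

ω₂ = 4.84 rad/s
Differentiating the loop-closure r₂e^{iθ₂}+r₃e^{iθ₃}=r₁+r₄e^{iθ₄} gives r₂ω₂e^{iθ₂}+r₃ω₃e^{iθ₃}=r₄ω₄e^{iθ₄}.
Eliminating the other unknown: ω₄ = r₂ω₂ sin(θ₂−θ₃) / [r₄ sin(θ₄−θ₃)].
Numerator sine = +0.72777; denominator sine = +0.81815.
Result = 0.0351·4.84·(+0.72777) / (0.1174·(+0.81815)) = +1.2872 rad/s; magnitude 1.2872 rad/s.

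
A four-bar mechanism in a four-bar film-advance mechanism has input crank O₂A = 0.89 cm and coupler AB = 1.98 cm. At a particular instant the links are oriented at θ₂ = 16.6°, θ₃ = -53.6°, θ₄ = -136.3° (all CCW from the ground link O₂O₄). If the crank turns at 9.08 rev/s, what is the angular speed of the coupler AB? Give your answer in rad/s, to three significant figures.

ω₂ = 57.05 rad/s (from 9.08 rev/s).
Differentiating the loop-closure r₂e^{iθ₂}+r₃e^{iθ₃}=r₁+r₄e^{iθ₄} gives r₂ω₂e^{iθ₂}+r₃ω₃e^{iθ₃}=r₄ω₄e^{iθ₄}.
Eliminating the other unknown: ω₃ = r₂ω₂ sin(θ₄−θ₂) / [r₃ sin(θ₃−θ₄)].
Numerator sine = -0.45554; denominator sine = +0.99189.
Result = 0.0089·57.05·(-0.45554) / (0.0198·(+0.99189)) = -11.778 rad/s; magnitude 11.778 rad/s.

11.8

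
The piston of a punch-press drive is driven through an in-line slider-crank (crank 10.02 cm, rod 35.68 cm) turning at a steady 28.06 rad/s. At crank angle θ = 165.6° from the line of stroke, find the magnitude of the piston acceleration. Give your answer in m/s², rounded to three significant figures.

56.9

ω = 28.06 rad/s
x(θ) = r cosθ + √(L² − r² sin²θ); with ω constant, a = ω²·d²x/dθ².
d²x/dθ² = −r cosθ − r²(cos2θ)/√u − r⁴ sin²2θ/(4u^{3/2}),  u = L² − r² sin²θ = 0.126685 m².
Substituting r = 0.1002 m, L = 0.3568 m, θ = 165.6°: d²x/dθ² = +0.072203 m.
a = ω²·d²x/dθ² = (28.06)²·(+0.072203) = +56.85 m/s²;  |a| = 56.85 m/s².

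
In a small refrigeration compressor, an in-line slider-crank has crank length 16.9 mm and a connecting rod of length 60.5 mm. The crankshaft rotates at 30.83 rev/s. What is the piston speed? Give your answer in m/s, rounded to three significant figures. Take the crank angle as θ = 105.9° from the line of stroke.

2.90

ω = 2π·30.8 = 193.7 rad/s
For an in-line slider-crank, x = r cosθ + √(L² − r² sin²θ), so v = −rω sinθ·[1 + r cosθ/√(L² − r² sin²θ)].
With r = 0.0169 m, L = 0.0605 m, θ = 105.9°: √(L² − r² sin²θ) = 0.058276 m.
v = −0.0169·193.7·0.96174·[1 + 0.0169·-0.27396/0.058276] = -2.8983 m/s.
|v| = 2.8983 m/s.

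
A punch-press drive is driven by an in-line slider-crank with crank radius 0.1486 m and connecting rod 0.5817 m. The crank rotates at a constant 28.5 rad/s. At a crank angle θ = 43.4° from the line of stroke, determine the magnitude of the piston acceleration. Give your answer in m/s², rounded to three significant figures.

ω = 28.5 rad/s
x(θ) = r cosθ + √(L² − r² sin²θ); with ω constant, a = ω²·d²x/dθ².
d²x/dθ² = −r cosθ − r²(cos2θ)/√u − r⁴ sin²2θ/(4u^{3/2}),  u = L² − r² sin²θ = 0.32795 m².
Substituting r = 0.1486 m, L = 0.5817 m, θ = 43.4°: d²x/dθ² = -0.11077 m.
a = ω²·d²x/dθ² = (28.5)²·(-0.11077) = -89.972 m/s²;  |a| = 89.972 m/s².

90.0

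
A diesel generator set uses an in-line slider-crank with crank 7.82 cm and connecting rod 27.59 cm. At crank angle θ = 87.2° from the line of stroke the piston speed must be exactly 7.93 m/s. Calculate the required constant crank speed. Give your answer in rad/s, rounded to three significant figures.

For an in-line slider-crank, |v_piston| = rω|sinθ|·[1 + r cosθ/√(L² − r² sin²θ)].
With r = 0.0782 m, L = 0.2759 m, θ = 87.2°: the bracketed kinematic factor |dx/dθ| = 0.079234 m.
ω = v/|dx/dθ| = 7.93/0.079234 = 100.08 rad/s.

100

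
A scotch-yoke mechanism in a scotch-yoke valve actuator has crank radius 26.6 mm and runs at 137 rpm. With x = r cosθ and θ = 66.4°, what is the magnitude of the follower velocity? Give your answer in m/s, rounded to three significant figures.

0.350

ω = 14.35 rad/s (from 137 rpm).
x = r cosθ ⇒ ẋ = −rω sinθ.
|v| = rω|sinθ| = 0.0266·14.35·|sin 66.4°| = 0.3497 m/s.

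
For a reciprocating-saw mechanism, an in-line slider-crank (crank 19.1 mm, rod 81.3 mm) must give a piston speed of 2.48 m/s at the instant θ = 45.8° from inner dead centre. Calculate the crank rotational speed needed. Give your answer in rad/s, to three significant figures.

For an in-line slider-crank, |v_piston| = rω|sinθ|·[1 + r cosθ/√(L² − r² sin²θ)].
With r = 0.0191 m, L = 0.0813 m, θ = 45.8°: the bracketed kinematic factor |dx/dθ| = 0.015968 m.
ω = v/|dx/dθ| = 2.48/0.015968 = 155.31 rad/s.

155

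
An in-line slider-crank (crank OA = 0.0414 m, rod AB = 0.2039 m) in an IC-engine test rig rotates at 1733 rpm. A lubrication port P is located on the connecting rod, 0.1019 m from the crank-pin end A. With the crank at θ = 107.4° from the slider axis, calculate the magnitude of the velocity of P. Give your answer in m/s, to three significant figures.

7.04

ω = 181.5 rad/s.  Crank-pin speed |V_A| = rω = 7.5132 m/s, perpendicular to OA.
Rod angle: sinφ = −(r/L) sinθ ⇒ φ = -11.172°; ω_rod = −rω cosθ/√(L²−r²sin²θ) = +11.232 rad/s.
V_P = V_A + ω_rod × AP, with AP = 0.1019 m along the rod.
Components: V_Px = −rω sinθ − a·ω_rod·sinφ = -6.9477 m/s;  V_Py = rω cosθ + a·ω_rod·cosφ = -1.1239 m/s.
|V_P| = √(V_Px² + V_Py²) = 7.038 m/s.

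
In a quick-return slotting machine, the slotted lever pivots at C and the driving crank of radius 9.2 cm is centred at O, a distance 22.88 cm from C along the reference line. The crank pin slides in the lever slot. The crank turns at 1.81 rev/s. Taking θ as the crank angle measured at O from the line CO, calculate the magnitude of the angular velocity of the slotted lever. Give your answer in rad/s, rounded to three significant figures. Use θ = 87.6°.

ω = 11.37 rad/s (from 1.81 rev/s).
Crank pin A relative to C: A = (d + r cosθ, r sinθ); lever angle φ = atan2(r sinθ, d + r cosθ).
Differentiating tanφ: φ̇ = rω(d cosθ + r)/(d² + r² + 2dr cosθ).
d² + r² + 2dr cosθ = |CA|² = 0.0625764 m²;  d cosθ + r = +0.10158 m.
|ω_lever| = |0.092·11.37·+0.10158| / 0.0625764 = 1.6984 rad/s.

1.70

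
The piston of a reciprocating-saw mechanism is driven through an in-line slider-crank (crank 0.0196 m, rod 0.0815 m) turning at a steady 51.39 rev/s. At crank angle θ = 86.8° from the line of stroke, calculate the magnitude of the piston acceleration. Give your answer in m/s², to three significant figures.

389

ω = 2π·51.4 = 322.9 rad/s
x(θ) = r cosθ + √(L² − r² sin²θ); with ω constant, a = ω²·d²x/dθ².
d²x/dθ² = −r cosθ − r²(cos2θ)/√u − r⁴ sin²2θ/(4u^{3/2}),  u = L² − r² sin²θ = 0.00625929 m².
Substituting r = 0.0196 m, L = 0.0815 m, θ = 86.8°: d²x/dθ² = +0.0037304 m.
a = ω²·d²x/dθ² = (322.9)²·(+0.0037304) = +388.93 m/s²;  |a| = 388.93 m/s².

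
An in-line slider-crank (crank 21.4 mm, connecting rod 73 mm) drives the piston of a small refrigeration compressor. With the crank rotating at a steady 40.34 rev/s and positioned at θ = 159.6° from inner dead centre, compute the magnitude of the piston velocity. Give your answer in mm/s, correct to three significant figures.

1370

ω = 2π·40.3 = 253.5 rad/s
For an in-line slider-crank, x = r cosθ + √(L² − r² sin²θ), so v = −rω sinθ·[1 + r cosθ/√(L² − r² sin²θ)].
With r = 0.0214 m, L = 0.073 m, θ = 159.6°: √(L² − r² sin²θ) = 0.072618 m.
v = −0.0214·253.5·0.34857·[1 + 0.0214·-0.93728/0.072618] = -1.3685 m/s.
|v| = 1.3685 m/s = 1368.5 mm/s.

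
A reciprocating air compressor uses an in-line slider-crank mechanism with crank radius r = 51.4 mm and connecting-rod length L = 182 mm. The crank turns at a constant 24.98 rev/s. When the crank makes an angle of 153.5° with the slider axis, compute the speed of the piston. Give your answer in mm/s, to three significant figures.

ω = 2π·25 = 157 rad/s
For an in-line slider-crank, x = r cosθ + √(L² − r² sin²θ), so v = −rω sinθ·[1 + r cosθ/√(L² − r² sin²θ)].
With r = 0.0514 m, L = 0.182 m, θ = 153.5°: √(L² − r² sin²θ) = 0.18055 m.
v = −0.0514·157·0.44620·[1 + 0.0514·-0.89493/0.18055] = -2.6826 m/s.
|v| = 2.6826 m/s = 2682.6 mm/s.

2680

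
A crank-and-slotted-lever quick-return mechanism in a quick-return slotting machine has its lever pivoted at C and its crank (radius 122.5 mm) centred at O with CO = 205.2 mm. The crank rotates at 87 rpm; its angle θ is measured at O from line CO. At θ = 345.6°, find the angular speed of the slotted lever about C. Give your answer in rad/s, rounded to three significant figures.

3.39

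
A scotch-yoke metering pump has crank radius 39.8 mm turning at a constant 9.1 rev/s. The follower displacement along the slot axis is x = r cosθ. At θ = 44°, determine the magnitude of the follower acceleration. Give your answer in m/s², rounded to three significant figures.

93.6

ω = 57.18 rad/s (from 9.1 rev/s).
x = r cosθ ⇒ ẍ = −rω² cosθ (ω constant).
|a| = rω²|cosθ| = 0.0398·(57.18)²·|cos 44°| = 93.597 m/s².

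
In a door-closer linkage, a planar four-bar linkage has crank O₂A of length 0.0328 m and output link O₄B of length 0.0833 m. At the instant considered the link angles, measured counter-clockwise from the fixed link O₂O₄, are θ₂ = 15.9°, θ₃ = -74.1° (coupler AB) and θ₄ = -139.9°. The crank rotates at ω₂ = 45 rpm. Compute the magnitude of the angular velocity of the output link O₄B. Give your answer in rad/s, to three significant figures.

2.03

ω₂ = 4.712 rad/s (from 45 rpm).
Differentiating the loop-closure r₂e^{iθ₂}+r₃e^{iθ₃}=r₁+r₄e^{iθ₄} gives r₂ω₂e^{iθ₂}+r₃ω₃e^{iθ₃}=r₄ω₄e^{iθ₄}.
Eliminating the other unknown: ω₄ = r₂ω₂ sin(θ₂−θ₃) / [r₄ sin(θ₄−θ₃)].
Numerator sine = +1.00000; denominator sine = -0.91212.
Result = 0.0328·4.712·(+1.00000) / (0.0833·(-0.91212)) = -2.0343 rad/s; magnitude 2.0343 rad/s.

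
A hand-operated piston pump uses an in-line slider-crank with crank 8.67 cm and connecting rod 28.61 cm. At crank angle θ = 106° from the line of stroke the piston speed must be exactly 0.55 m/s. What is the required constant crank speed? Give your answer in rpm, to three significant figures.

For an in-line slider-crank, |v_piston| = rω|sinθ|·[1 + r cosθ/√(L² − r² sin²θ)].
With r = 0.0867 m, L = 0.2861 m, θ = 106°: the bracketed kinematic factor |dx/dθ| = 0.076064 m.
ω = v/|dx/dθ| = 0.55/0.076064 = 7.2307 rad/s.
N = 60ω/(2π) = 69.048 rpm.

69.0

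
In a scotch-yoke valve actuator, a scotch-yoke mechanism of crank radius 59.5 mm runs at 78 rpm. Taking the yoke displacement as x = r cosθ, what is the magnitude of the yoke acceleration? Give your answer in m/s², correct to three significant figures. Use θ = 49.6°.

2.57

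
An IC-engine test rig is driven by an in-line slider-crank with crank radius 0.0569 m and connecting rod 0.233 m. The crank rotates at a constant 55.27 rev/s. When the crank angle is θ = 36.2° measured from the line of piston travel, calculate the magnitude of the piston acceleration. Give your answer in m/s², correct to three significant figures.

6070

ω = 2π·55.3 = 347.3 rad/s
x(θ) = r cosθ + √(L² − r² sin²θ); with ω constant, a = ω²·d²x/dθ².
d²x/dθ² = −r cosθ − r²(cos2θ)/√u − r⁴ sin²2θ/(4u^{3/2}),  u = L² − r² sin²θ = 0.0531597 m².
Substituting r = 0.0569 m, L = 0.233 m, θ = 36.2°: d²x/dθ² = -0.050356 m.
a = ω²·d²x/dθ² = (347.3)²·(-0.050356) = -6072.8 m/s²;  |a| = 6072.8 m/s².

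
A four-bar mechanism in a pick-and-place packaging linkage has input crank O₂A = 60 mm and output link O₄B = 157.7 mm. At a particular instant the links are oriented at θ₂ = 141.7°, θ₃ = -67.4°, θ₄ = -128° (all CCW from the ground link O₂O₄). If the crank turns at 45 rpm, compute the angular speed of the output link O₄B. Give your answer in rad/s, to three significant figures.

ω₂ = 4.712 rad/s (from 45 rpm).
Differentiating the loop-closure r₂e^{iθ₂}+r₃e^{iθ₃}=r₁+r₄e^{iθ₄} gives r₂ω₂e^{iθ₂}+r₃ω₃e^{iθ₃}=r₄ω₄e^{iθ₄}.
Eliminating the other unknown: ω₄ = r₂ω₂ sin(θ₂−θ₃) / [r₄ sin(θ₄−θ₃)].
Numerator sine = -0.48634; denominator sine = -0.87121.
Result = 0.06·4.712·(-0.48634) / (0.1577·(-0.87121)) = +1.0009 rad/s; magnitude 1.0009 rad/s.

1.00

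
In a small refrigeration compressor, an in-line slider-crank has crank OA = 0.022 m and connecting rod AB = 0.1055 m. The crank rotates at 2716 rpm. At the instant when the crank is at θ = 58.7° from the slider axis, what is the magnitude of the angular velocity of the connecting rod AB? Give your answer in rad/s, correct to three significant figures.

31.3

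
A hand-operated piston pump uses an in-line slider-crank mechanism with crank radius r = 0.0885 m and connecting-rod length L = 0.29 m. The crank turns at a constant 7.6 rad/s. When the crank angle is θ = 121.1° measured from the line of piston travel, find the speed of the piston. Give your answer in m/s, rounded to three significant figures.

0.482

ω = 7.6 rad/s
For an in-line slider-crank, x = r cosθ + √(L² − r² sin²θ), so v = −rω sinθ·[1 + r cosθ/√(L² − r² sin²θ)].
With r = 0.0885 m, L = 0.29 m, θ = 121.1°: √(L² − r² sin²θ) = 0.27992 m.
v = −0.0885·7.6·0.85627·[1 + 0.0885·-0.51653/0.27992] = -0.48187 m/s.
|v| = 0.48187 m/s.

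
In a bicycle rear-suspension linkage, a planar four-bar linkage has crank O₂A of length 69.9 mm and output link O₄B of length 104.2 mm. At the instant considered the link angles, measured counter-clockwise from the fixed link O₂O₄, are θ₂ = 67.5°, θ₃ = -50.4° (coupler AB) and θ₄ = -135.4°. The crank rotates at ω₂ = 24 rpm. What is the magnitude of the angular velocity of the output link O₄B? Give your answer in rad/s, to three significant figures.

1.50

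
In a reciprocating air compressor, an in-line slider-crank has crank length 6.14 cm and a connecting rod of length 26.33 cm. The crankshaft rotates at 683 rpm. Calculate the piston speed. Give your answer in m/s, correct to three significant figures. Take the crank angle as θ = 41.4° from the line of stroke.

3.42

ω = 2π·683/60 = 71.52 rad/s
For an in-line slider-crank, x = r cosθ + √(L² − r² sin²θ), so v = −rω sinθ·[1 + r cosθ/√(L² − r² sin²θ)].
With r = 0.0614 m, L = 0.2633 m, θ = 41.4°: √(L² − r² sin²θ) = 0.26015 m.
v = −0.0614·71.52·0.66131·[1 + 0.0614·0.75011/0.26015] = -3.4183 m/s.
|v| = 3.4183 m/s.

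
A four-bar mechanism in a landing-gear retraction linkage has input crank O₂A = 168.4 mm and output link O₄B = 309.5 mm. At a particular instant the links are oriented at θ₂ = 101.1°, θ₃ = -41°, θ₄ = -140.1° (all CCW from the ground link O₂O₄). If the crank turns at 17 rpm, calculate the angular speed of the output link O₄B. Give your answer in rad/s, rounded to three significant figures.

0.603

ω₂ = 1.78 rad/s (from 17 rpm).
Differentiating the loop-closure r₂e^{iθ₂}+r₃e^{iθ₃}=r₁+r₄e^{iθ₄} gives r₂ω₂e^{iθ₂}+r₃ω₃e^{iθ₃}=r₄ω₄e^{iθ₄}.
Eliminating the other unknown: ω₄ = r₂ω₂ sin(θ₂−θ₃) / [r₄ sin(θ₄−θ₃)].
Numerator sine = +0.61429; denominator sine = -0.98741.
Result = 0.1684·1.78·(+0.61429) / (0.3095·(-0.98741)) = -0.6026 rad/s; magnitude 0.6026 rad/s.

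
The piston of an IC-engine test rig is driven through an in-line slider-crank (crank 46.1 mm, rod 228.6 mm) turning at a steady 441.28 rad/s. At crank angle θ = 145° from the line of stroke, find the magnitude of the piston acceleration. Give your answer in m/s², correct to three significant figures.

ω = 441.3 rad/s
x(θ) = r cosθ + √(L² − r² sin²θ); with ω constant, a = ω²·d²x/dθ².
d²x/dθ² = −r cosθ − r²(cos2θ)/√u − r⁴ sin²2θ/(4u^{3/2}),  u = L² − r² sin²θ = 0.0515588 m².
Substituting r = 0.0461 m, L = 0.2286 m, θ = 145°: d²x/dθ² = +0.034477 m.
a = ω²·d²x/dθ² = (441.3)²·(+0.034477) = +6713.6 m/s²;  |a| = 6713.6 m/s².

6710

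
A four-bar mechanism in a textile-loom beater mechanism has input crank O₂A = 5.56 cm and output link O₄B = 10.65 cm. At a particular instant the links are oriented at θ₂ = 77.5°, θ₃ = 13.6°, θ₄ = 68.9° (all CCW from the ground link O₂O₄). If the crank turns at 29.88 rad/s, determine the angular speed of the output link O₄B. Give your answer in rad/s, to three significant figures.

ω₂ = 29.88 rad/s
Differentiating the loop-closure r₂e^{iθ₂}+r₃e^{iθ₃}=r₁+r₄e^{iθ₄} gives r₂ω₂e^{iθ₂}+r₃ω₃e^{iθ₃}=r₄ω₄e^{iθ₄}.
Eliminating the other unknown: ω₄ = r₂ω₂ sin(θ₂−θ₃) / [r₄ sin(θ₄−θ₃)].
Numerator sine = +0.89803; denominator sine = +0.82214.
Result = 0.0556·29.88·(+0.89803) / (0.1065·(+0.82214)) = +17.039 rad/s; magnitude 17.039 rad/s.

17.0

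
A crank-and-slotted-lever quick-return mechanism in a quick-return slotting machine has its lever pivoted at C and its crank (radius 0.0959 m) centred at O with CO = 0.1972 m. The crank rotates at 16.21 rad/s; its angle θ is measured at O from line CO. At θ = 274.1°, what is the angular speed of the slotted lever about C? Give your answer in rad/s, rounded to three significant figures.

3.37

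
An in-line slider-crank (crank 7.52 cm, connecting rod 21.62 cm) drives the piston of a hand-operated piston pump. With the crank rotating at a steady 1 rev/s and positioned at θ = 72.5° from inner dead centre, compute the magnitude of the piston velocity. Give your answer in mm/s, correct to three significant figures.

501

ω = 2π·1 = 6.283 rad/s
For an in-line slider-crank, x = r cosθ + √(L² − r² sin²θ), so v = −rω sinθ·[1 + r cosθ/√(L² − r² sin²θ)].
With r = 0.0752 m, L = 0.2162 m, θ = 72.5°: √(L² − r² sin²θ) = 0.20396 m.
v = −0.0752·6.283·0.95372·[1 + 0.0752·0.30071/0.20396] = -0.50059 m/s.
|v| = 0.50059 m/s = 500.59 mm/s.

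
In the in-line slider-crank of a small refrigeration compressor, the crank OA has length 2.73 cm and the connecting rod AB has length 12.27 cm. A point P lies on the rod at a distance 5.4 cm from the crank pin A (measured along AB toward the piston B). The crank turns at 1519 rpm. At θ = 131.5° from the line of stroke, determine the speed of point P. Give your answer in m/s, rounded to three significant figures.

ω = 159.1 rad/s.  Crank-pin speed |V_A| = rω = 4.3426 m/s, perpendicular to OA.
Rod angle: sinφ = −(r/L) sinθ ⇒ φ = -9.592°; ω_rod = −rω cosθ/√(L²−r²sin²θ) = +23.784 rad/s.
V_P = V_A + ω_rod × AP, with AP = 0.054 m along the rod.
Components: V_Px = −rω sinθ − a·ω_rod·sinφ = -3.0384 m/s;  V_Py = rω cosθ + a·ω_rod·cosφ = -1.6111 m/s.
|V_P| = √(V_Px² + V_Py²) = 3.4391 m/s.

3.44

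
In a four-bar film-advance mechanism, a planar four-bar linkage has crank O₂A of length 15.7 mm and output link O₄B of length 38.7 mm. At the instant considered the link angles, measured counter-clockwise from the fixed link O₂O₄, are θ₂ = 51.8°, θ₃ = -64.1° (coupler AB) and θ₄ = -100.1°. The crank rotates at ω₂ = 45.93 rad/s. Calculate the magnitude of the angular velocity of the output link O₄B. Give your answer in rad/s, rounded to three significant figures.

28.5

ω₂ = 45.93 rad/s
Differentiating the loop-closure r₂e^{iθ₂}+r₃e^{iθ₃}=r₁+r₄e^{iθ₄} gives r₂ω₂e^{iθ₂}+r₃ω₃e^{iθ₃}=r₄ω₄e^{iθ₄}.
Eliminating the other unknown: ω₄ = r₂ω₂ sin(θ₂−θ₃) / [r₄ sin(θ₄−θ₃)].
Numerator sine = +0.89956; denominator sine = -0.58779.
Result = 0.0157·45.93·(+0.89956) / (0.0387·(-0.58779)) = -28.516 rad/s; magnitude 28.516 rad/s.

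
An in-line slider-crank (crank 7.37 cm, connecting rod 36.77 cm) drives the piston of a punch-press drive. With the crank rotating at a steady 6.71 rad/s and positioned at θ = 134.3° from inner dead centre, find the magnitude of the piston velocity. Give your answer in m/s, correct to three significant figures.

0.304

ω = 6.71 rad/s
For an in-line slider-crank, x = r cosθ + √(L² − r² sin²θ), so v = −rω sinθ·[1 + r cosθ/√(L² − r² sin²θ)].
With r = 0.0737 m, L = 0.3677 m, θ = 134.3°: √(L² − r² sin²θ) = 0.3639 m.
v = −0.0737·6.71·0.71569·[1 + 0.0737·-0.69842/0.3639] = -0.30387 m/s.
|v| = 0.30387 m/s.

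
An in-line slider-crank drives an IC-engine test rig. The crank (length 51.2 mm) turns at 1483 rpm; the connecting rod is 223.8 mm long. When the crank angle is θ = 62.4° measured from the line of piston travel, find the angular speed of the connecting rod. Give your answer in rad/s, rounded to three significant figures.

16.8

ω = 155.3 rad/s (converted from 1483 rpm).
The rod makes angle φ with the slider axis where L sinφ = r sinθ; differentiating, L cosφ·φ̇ = r ω cosθ.
L cosφ = √(L² − r² sin²θ) = 0.21915 m.
|ω_rod| = r ω |cosθ| / √(L² − r² sin²θ) = 0.0512·155.3·0.46330/0.21915 = 16.809 rad/s.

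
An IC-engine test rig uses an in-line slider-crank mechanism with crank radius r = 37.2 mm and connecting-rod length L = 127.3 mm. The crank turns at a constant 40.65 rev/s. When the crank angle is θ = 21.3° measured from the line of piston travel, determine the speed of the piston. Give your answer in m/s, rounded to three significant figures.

4.40

ω = 2π·40.6 = 255.4 rad/s
For an in-line slider-crank, x = r cosθ + √(L² − r² sin²θ), so v = −rω sinθ·[1 + r cosθ/√(L² − r² sin²θ)].
With r = 0.0372 m, L = 0.1273 m, θ = 21.3°: √(L² − r² sin²θ) = 0.12658 m.
v = −0.0372·255.4·0.36325·[1 + 0.0372·0.93169/0.12658] = -4.3964 m/s.
|v| = 4.3964 m/s.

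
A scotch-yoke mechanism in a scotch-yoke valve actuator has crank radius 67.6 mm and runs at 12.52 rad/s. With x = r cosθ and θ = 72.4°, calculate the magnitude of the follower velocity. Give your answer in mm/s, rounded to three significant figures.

807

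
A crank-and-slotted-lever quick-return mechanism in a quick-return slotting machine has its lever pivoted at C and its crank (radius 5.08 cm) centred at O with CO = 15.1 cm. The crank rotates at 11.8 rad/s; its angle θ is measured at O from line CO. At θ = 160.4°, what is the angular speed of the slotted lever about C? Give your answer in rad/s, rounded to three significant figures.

5.02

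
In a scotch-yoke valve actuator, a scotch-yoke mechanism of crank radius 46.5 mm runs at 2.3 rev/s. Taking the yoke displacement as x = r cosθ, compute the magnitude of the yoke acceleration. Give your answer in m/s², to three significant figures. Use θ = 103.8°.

ω = 14.45 rad/s (from 2.3 rev/s).
x = r cosθ ⇒ ẍ = −rω² cosθ (ω constant).
|a| = rω²|cosθ| = 0.0465·(14.45)²·|cos 103.8°| = 2.3164 m/s².

2.32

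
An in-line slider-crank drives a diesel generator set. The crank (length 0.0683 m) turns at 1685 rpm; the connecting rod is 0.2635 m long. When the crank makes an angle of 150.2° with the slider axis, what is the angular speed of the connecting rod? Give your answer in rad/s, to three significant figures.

40.0

ω = 176.5 rad/s (converted from 1685 rpm).
The rod makes angle φ with the slider axis where L sinφ = r sinθ; differentiating, L cosφ·φ̇ = r ω cosθ.
L cosφ = √(L² − r² sin²θ) = 0.2613 m.
|ω_rod| = r ω |cosθ| / √(L² − r² sin²θ) = 0.0683·176.5·0.86777/0.2613 = 40.023 rad/s.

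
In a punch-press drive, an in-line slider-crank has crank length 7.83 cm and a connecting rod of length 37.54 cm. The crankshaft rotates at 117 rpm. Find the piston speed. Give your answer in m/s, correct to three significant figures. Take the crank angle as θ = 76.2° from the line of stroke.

0.979

ω = 2π·117/60 = 12.25 rad/s
For an in-line slider-crank, x = r cosθ + √(L² − r² sin²θ), so v = −rω sinθ·[1 + r cosθ/√(L² − r² sin²θ)].
With r = 0.0783 m, L = 0.3754 m, θ = 76.2°: √(L² − r² sin²θ) = 0.36762 m.
v = −0.0783·12.25·0.97113·[1 + 0.0783·0.23853/0.36762] = -0.97899 m/s.
|v| = 0.97899 m/s.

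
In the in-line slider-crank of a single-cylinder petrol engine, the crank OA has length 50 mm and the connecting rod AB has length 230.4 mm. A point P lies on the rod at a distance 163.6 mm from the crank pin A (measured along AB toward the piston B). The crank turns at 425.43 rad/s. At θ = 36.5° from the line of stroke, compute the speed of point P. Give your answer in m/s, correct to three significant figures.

ω = 425.4 rad/s.  Crank-pin speed |V_A| = rω = 21.272 m/s, perpendicular to OA.
Rod angle: sinφ = −(r/L) sinθ ⇒ φ = -7.417°; ω_rod = −rω cosθ/√(L²−r²sin²θ) = -74.842 rad/s.
V_P = V_A + ω_rod × AP, with AP = 0.1636 m along the rod.
Components: V_Px = −rω sinθ − a·ω_rod·sinφ = -14.233 m/s;  V_Py = rω cosθ + a·ω_rod·cosφ = +4.9576 m/s.
|V_P| = √(V_Px² + V_Py²) = 15.072 m/s.

15.1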